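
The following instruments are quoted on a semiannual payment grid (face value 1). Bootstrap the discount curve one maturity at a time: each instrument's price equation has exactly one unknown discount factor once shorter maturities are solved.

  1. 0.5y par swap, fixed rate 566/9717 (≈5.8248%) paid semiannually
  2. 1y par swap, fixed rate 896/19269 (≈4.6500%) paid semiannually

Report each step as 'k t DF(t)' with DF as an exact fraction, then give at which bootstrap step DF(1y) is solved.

1 1/2 9717/10000
2 1 597/625
DF(1y) is solved at step 2

step 1 [0.5y] swap r/2=283/9717: DF=(1 − 283/9717·(0))/(1+283/9717) = 9717/10000 ≈ 0.971700
step 2 [1y] swap r/2=448/19269: DF=(1 − 448/19269·(0.971700))/(1+448/19269) = 597/625 ≈ 0.955200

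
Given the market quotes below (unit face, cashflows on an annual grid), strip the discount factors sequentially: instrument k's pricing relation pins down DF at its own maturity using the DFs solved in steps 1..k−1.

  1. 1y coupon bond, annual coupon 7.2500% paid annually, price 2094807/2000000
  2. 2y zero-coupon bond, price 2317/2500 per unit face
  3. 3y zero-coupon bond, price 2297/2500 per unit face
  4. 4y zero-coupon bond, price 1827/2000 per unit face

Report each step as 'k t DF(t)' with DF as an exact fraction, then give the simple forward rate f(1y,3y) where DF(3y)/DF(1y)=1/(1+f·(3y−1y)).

1 1 4883/5000
2 2 2317/2500
3 3 2297/2500
4 4 1827/2000
f(1y,3y) = ((4883/5000)/(2297/2500) − 1)/(2) = 289/9188 ≈ 3.1454%

step 1 [1y] bond c/1=29/400: DF=(2094807/2000000 − 29/400·(0))/(1+29/400) = 4883/5000 ≈ 0.976600
step 2 [2y] zero: DF = P = 2317/2500 ≈ 0.926800
step 3 [3y] zero: DF = P = 2297/2500 ≈ 0.918800
step 4 [4y] zero: DF = P = 1827/2000 ≈ 0.913500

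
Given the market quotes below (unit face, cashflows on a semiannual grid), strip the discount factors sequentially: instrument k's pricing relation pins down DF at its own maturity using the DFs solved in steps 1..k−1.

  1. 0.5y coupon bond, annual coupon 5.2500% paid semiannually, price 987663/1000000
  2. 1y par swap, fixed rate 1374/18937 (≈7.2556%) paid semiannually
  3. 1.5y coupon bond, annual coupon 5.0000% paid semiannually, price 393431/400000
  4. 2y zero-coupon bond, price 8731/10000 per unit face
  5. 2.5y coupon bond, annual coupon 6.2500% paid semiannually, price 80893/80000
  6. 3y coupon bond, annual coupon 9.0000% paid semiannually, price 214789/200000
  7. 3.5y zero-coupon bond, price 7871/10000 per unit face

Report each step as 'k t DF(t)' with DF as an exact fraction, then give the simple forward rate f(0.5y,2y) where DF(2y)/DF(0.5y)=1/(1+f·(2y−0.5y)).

step 1 [0.5y] bond c/2=21/800: DF=(987663/1000000 − 21/800·(0))/(1+21/800) = 1203/1250 ≈ 0.962400
step 2 [1y] swap r/2=687/18937: DF=(1 − 687/18937·(0.962400))/(1+687/18937) = 9313/10000 ≈ 0.931300
step 3 [1.5y] bond c/2=1/40: DF=(393431/400000 − 1/40·(0.962400+0.931300))/(1+1/40) = 4567/5000 ≈ 0.913400
step 4 [2y] zero: DF = P = 8731/10000 ≈ 0.873100
step 5 [2.5y] bond c/2=1/32: DF=(80893/80000 − 1/32·(0.962400+0.931300+0.913400+0.873100))/(1+1/32) = 869/1000 ≈ 0.869000
step 6 [3y] bond c/2=9/200: DF=(214789/200000 − 9/200·(0.962400+0.931300+0.913400+0.873100+0.869000))/(1+9/200) = 4159/5000 ≈ 0.831800
step 7 [3.5y] zero: DF = P = 7871/10000 ≈ 0.787100

1 1/2 1203/1250
2 1 9313/10000
3 3/2 4567/5000
4 2 8731/10000
5 5/2 869/1000
6 3 4159/5000
7 7/2 7871/10000
f(0.5y,2y) = ((1203/1250)/(8731/10000) − 1)/(3/2) = 1786/26193 ≈ 6.8186%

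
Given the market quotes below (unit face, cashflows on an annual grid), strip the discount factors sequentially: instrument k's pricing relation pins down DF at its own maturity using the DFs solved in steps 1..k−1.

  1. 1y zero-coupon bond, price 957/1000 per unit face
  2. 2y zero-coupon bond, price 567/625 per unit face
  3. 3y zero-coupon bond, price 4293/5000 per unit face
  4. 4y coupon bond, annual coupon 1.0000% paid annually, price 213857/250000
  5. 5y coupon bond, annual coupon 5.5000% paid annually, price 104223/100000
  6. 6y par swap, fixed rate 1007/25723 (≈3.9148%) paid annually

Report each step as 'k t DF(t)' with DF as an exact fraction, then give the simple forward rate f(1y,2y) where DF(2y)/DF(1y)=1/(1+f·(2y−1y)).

step 1 [1y] zero: DF = P = 957/1000 ≈ 0.957000
step 2 [2y] zero: DF = P = 567/625 ≈ 0.907200
step 3 [3y] zero: DF = P = 4293/5000 ≈ 0.858600
step 4 [4y] bond c/1=1/100: DF=(213857/250000 − 1/100·(0.957000+0.907200+0.858600))/(1+1/100) = 41/50 ≈ 0.820000
step 5 [5y] bond c/1=11/200: DF=(104223/100000 − 11/200·(0.957000+0.907200+0.858600+0.820000))/(1+11/200) = 502/625 ≈ 0.803200
step 6 [6y] swap r/1=1007/25723: DF=(1 − 1007/25723·(0.957000+0.907200+0.858600+0.820000+0.803200))/(1+1007/25723) = 3993/5000 ≈ 0.798600

1 1 957/1000
2 2 567/625
3 3 4293/5000
4 4 41/50
5 5 502/625
6 6 3993/5000
f(1y,2y) = ((957/1000)/(567/625) − 1)/(1) = 83/1512 ≈ 5.4894%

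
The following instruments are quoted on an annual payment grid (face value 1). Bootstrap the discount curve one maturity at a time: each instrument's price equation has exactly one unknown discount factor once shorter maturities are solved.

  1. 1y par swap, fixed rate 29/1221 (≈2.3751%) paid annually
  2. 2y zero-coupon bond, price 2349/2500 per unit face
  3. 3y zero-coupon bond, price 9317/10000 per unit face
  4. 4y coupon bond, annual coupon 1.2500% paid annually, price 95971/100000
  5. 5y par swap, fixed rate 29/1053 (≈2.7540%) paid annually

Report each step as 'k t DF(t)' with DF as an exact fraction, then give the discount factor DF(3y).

step 1 [1y] swap r/1=29/1221: DF=(1 − 29/1221·(0))/(1+29/1221) = 1221/1250 ≈ 0.976800
step 2 [2y] zero: DF = P = 2349/2500 ≈ 0.939600
step 3 [3y] zero: DF = P = 9317/10000 ≈ 0.931700
step 4 [4y] bond c/1=1/80: DF=(95971/100000 − 1/80·(0.976800+0.939600+0.931700))/(1+1/80) = 9127/10000 ≈ 0.912700
step 5 [5y] swap r/1=29/1053: DF=(1 − 29/1053·(0.976800+0.939600+0.931700+0.912700))/(1+29/1053) = 2181/2500 ≈ 0.872400

1 1 1221/1250
2 2 2349/2500
3 3 9317/10000
4 4 9127/10000
5 5 2181/2500
DF(3y) = 9317/10000 ≈ 0.931700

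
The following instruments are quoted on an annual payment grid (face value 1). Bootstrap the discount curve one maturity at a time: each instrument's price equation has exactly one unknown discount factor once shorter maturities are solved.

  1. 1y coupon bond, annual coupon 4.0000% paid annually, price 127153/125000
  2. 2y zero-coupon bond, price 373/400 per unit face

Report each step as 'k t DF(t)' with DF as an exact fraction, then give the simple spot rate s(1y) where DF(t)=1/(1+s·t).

step 1 [1y] bond c/1=1/25: DF=(127153/125000 − 1/25·(0))/(1+1/25) = 9781/10000 ≈ 0.978100
step 2 [2y] zero: DF = P = 373/400 ≈ 0.932500

1 1 9781/10000
2 2 373/400
s(1y) = (1/(9781/10000) − 1)/(1) = 219/9781 ≈ 2.2390%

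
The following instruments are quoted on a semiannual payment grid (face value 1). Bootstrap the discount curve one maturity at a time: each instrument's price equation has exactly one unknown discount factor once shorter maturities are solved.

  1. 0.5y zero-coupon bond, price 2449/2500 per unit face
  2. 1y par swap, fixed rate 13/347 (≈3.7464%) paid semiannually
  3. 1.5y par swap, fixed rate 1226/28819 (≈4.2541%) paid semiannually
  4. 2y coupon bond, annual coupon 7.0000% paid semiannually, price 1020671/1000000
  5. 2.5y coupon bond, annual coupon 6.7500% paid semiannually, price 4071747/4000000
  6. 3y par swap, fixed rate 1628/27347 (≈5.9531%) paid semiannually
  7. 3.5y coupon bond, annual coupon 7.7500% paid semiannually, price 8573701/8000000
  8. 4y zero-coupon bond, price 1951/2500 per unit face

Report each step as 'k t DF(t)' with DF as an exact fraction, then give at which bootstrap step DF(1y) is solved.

1 1/2 2449/2500
2 1 2409/2500
3 3/2 9387/10000
4 2 8887/10000
5 5/2 1077/1250
6 3 2093/2500
7 7/2 8277/10000
8 4 1951/2500
DF(1y) is solved at step 2

step 1 [0.5y] zero: DF = P = 2449/2500 ≈ 0.979600
step 2 [1y] swap r/2=13/694: DF=(1 − 13/694·(0.979600))/(1+13/694) = 2409/2500 ≈ 0.963600
step 3 [1.5y] swap r/2=613/28819: DF=(1 − 613/28819·(0.979600+0.963600))/(1+613/28819) = 9387/10000 ≈ 0.938700
step 4 [2y] bond c/2=7/200: DF=(1020671/1000000 − 7/200·(0.979600+0.963600+0.938700))/(1+7/200) = 8887/10000 ≈ 0.888700
step 5 [2.5y] bond c/2=27/800: DF=(4071747/4000000 − 27/800·(0.979600+0.963600+0.938700+0.888700))/(1+27/800) = 1077/1250 ≈ 0.861600
step 6 [3y] swap r/2=814/27347: DF=(1 − 814/27347·(0.979600+0.963600+0.938700+0.888700+0.861600))/(1+814/27347) = 2093/2500 ≈ 0.837200
step 7 [3.5y] bond c/2=31/800: DF=(8573701/8000000 − 31/800·(0.979600+0.963600+0.938700+0.888700+0.861600+0.837200))/(1+31/800) = 8277/10000 ≈ 0.827700
step 8 [4y] zero: DF = P = 1951/2500 ≈ 0.780400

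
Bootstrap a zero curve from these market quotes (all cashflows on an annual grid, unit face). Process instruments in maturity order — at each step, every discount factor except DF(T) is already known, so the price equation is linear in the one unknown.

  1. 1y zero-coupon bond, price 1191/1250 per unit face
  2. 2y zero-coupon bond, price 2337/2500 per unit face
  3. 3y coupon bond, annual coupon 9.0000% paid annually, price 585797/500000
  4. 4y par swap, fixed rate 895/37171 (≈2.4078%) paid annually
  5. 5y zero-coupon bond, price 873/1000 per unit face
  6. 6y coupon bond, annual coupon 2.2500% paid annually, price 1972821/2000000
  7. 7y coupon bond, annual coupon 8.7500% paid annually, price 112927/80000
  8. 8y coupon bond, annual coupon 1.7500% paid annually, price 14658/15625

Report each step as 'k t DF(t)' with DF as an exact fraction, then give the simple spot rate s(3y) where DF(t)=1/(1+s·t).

1 1 1191/1250
2 2 2337/2500
3 3 919/1000
4 4 1821/2000
5 5 873/1000
6 6 8637/10000
7 7 537/625
8 8 4067/5000
s(3y) = (1/(919/1000) − 1)/(3) = 27/919 ≈ 2.9380%

step 1 [1y] zero: DF = P = 1191/1250 ≈ 0.952800
step 2 [2y] zero: DF = P = 2337/2500 ≈ 0.934800
step 3 [3y] bond c/1=9/100: DF=(585797/500000 − 9/100·(0.952800+0.934800))/(1+9/100) = 919/1000 ≈ 0.919000
step 4 [4y] swap r/1=895/37171: DF=(1 − 895/37171·(0.952800+0.934800+0.919000))/(1+895/37171) = 1821/2000 ≈ 0.910500
step 5 [5y] zero: DF = P = 873/1000 ≈ 0.873000
step 6 [6y] bond c/1=9/400: DF=(1972821/2000000 − 9/400·(0.952800+0.934800+0.919000+0.910500+0.873000))/(1+9/400) = 8637/10000 ≈ 0.863700
step 7 [7y] bond c/1=7/80: DF=(112927/80000 − 7/80·(0.952800+0.934800+0.919000+0.910500+0.873000+0.863700))/(1+7/80) = 537/625 ≈ 0.859200
step 8 [8y] bond c/1=7/400: DF=(14658/15625 − 7/400·(0.952800+0.934800+0.919000+0.910500+0.873000+0.863700+0.859200))/(1+7/400) = 4067/5000 ≈ 0.813400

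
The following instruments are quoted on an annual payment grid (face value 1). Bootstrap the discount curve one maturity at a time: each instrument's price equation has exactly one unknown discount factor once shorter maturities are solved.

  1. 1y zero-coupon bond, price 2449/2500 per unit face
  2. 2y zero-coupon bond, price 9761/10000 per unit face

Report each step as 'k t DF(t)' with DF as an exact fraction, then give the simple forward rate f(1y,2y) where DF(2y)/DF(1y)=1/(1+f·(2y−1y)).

step 1 [1y] zero: DF = P = 2449/2500 ≈ 0.979600
step 2 [2y] zero: DF = P = 9761/10000 ≈ 0.976100

1 1 2449/2500
2 2 9761/10000
f(1y,2y) = ((2449/2500)/(9761/10000) − 1)/(1) = 35/9761 ≈ 0.3586%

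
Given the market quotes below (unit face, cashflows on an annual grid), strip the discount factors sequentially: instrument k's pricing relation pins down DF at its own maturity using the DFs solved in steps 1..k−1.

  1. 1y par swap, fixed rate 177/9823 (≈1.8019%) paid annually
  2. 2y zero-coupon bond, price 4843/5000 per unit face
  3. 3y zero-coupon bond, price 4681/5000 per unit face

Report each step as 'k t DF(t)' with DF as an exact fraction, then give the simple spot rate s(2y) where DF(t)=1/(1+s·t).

step 1 [1y] swap r/1=177/9823: DF=(1 − 177/9823·(0))/(1+177/9823) = 9823/10000 ≈ 0.982300
step 2 [2y] zero: DF = P = 4843/5000 ≈ 0.968600
step 3 [3y] zero: DF = P = 4681/5000 ≈ 0.936200

1 1 9823/10000
2 2 4843/5000
3 3 4681/5000
s(2y) = (1/(4843/5000) − 1)/(2) = 157/9686 ≈ 1.6209%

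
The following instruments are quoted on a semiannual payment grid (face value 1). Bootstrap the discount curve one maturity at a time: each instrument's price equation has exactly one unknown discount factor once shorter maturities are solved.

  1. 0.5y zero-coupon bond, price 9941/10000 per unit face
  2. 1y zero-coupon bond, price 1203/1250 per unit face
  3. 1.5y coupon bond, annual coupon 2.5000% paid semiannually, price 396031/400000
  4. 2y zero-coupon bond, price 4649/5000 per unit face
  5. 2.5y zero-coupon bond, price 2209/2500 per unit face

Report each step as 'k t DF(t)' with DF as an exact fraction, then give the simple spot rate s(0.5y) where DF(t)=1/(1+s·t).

step 1 [0.5y] zero: DF = P = 9941/10000 ≈ 0.994100
step 2 [1y] zero: DF = P = 1203/1250 ≈ 0.962400
step 3 [1.5y] bond c/2=1/80: DF=(396031/400000 − 1/80·(0.994100+0.962400))/(1+1/80) = 9537/10000 ≈ 0.953700
step 4 [2y] zero: DF = P = 4649/5000 ≈ 0.929800
step 5 [2.5y] zero: DF = P = 2209/2500 ≈ 0.883600

1 1/2 9941/10000
2 1 1203/1250
3 3/2 9537/10000
4 2 4649/5000
5 5/2 2209/2500
s(0.5y) = (1/(9941/10000) − 1)/(1/2) = 118/9941 ≈ 1.1870%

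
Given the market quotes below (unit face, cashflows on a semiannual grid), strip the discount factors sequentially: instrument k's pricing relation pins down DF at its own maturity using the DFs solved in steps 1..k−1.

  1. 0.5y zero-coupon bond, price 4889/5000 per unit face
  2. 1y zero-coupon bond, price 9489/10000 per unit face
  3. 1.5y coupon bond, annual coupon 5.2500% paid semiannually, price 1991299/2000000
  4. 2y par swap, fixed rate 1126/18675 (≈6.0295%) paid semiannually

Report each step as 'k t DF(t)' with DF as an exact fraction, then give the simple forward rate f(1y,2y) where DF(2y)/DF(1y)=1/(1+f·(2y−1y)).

1 1/2 4889/5000
2 1 9489/10000
3 3/2 9209/10000
4 2 4437/5000
f(1y,2y) = ((9489/10000)/(4437/5000) − 1)/(1) = 205/2958 ≈ 6.9304%

step 1 [0.5y] zero: DF = P = 4889/5000 ≈ 0.977800
step 2 [1y] zero: DF = P = 9489/10000 ≈ 0.948900
step 3 [1.5y] bond c/2=21/800: DF=(1991299/2000000 − 21/800·(0.977800+0.948900))/(1+21/800) = 9209/10000 ≈ 0.920900
step 4 [2y] swap r/2=563/18675: DF=(1 − 563/18675·(0.977800+0.948900+0.920900))/(1+563/18675) = 4437/5000 ≈ 0.887400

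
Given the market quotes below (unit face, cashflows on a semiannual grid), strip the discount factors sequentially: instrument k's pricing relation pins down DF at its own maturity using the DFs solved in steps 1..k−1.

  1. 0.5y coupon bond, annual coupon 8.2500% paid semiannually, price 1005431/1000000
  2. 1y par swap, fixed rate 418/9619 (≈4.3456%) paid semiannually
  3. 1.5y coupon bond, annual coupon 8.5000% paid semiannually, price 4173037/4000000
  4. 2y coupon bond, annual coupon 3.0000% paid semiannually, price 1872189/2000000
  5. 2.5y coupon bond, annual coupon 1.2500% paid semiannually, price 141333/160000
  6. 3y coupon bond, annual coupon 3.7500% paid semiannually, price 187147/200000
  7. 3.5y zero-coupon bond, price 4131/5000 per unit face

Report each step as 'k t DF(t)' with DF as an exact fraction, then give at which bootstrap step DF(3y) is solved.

1 1/2 1207/1250
2 1 4791/5000
3 3/2 9223/10000
4 2 4401/5000
5 5/2 8547/10000
6 3 4171/5000
7 7/2 4131/5000
DF(3y) is solved at step 6

step 1 [0.5y] bond c/2=33/800: DF=(1005431/1000000 − 33/800·(0))/(1+33/800) = 1207/1250 ≈ 0.965600
step 2 [1y] swap r/2=209/9619: DF=(1 − 209/9619·(0.965600))/(1+209/9619) = 4791/5000 ≈ 0.958200
step 3 [1.5y] bond c/2=17/400: DF=(4173037/4000000 − 17/400·(0.965600+0.958200))/(1+17/400) = 9223/10000 ≈ 0.922300
step 4 [2y] bond c/2=3/200: DF=(1872189/2000000 − 3/200·(0.965600+0.958200+0.922300))/(1+3/200) = 4401/5000 ≈ 0.880200
step 5 [2.5y] bond c/2=1/160: DF=(141333/160000 − 1/160·(0.965600+0.958200+0.922300+0.880200))/(1+1/160) = 8547/10000 ≈ 0.854700
step 6 [3y] bond c/2=3/160: DF=(187147/200000 − 3/160·(0.965600+0.958200+0.922300+0.880200+0.854700))/(1+3/160) = 4171/5000 ≈ 0.834200
step 7 [3.5y] zero: DF = P = 4131/5000 ≈ 0.826200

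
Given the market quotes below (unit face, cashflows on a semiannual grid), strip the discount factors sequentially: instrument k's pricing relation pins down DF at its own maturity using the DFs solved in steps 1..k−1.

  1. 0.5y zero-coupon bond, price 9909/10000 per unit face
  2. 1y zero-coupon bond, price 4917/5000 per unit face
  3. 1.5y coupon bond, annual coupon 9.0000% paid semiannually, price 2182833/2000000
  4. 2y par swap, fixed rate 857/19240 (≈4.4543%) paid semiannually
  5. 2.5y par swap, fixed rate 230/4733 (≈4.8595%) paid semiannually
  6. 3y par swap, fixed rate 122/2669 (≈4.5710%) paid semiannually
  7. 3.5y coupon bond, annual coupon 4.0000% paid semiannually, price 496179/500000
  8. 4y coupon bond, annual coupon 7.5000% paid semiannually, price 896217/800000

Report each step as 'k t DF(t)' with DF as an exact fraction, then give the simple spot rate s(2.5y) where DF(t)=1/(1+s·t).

1 1/2 9909/10000
2 1 4917/5000
3 3/2 4797/5000
4 2 9143/10000
5 5/2 177/200
6 3 8719/10000
7 7/2 863/1000
8 4 423/500
s(2.5y) = (1/(177/200) − 1)/(5/2) = 46/885 ≈ 5.1977%

step 1 [0.5y] zero: DF = P = 9909/10000 ≈ 0.990900
step 2 [1y] zero: DF = P = 4917/5000 ≈ 0.983400
step 3 [1.5y] bond c/2=9/200: DF=(2182833/2000000 − 9/200·(0.990900+0.983400))/(1+9/200) = 4797/5000 ≈ 0.959400
step 4 [2y] swap r/2=857/38480: DF=(1 − 857/38480·(0.990900+0.983400+0.959400))/(1+857/38480) = 9143/10000 ≈ 0.914300
step 5 [2.5y] swap r/2=115/4733: DF=(1 − 115/4733·(0.990900+0.983400+0.959400+0.914300))/(1+115/4733) = 177/200 ≈ 0.885000
step 6 [3y] swap r/2=61/2669: DF=(1 − 61/2669·(0.990900+0.983400+0.959400+0.914300+0.885000))/(1+61/2669) = 8719/10000 ≈ 0.871900
step 7 [3.5y] bond c/2=1/50: DF=(496179/500000 − 1/50·(0.990900+0.983400+0.959400+0.914300+0.885000+0.871900))/(1+1/50) = 863/1000 ≈ 0.863000
step 8 [4y] bond c/2=3/80: DF=(896217/800000 − 3/80·(0.990900+0.983400+0.959400+0.914300+0.885000+0.871900+0.863000))/(1+3/80) = 423/500 ≈ 0.846000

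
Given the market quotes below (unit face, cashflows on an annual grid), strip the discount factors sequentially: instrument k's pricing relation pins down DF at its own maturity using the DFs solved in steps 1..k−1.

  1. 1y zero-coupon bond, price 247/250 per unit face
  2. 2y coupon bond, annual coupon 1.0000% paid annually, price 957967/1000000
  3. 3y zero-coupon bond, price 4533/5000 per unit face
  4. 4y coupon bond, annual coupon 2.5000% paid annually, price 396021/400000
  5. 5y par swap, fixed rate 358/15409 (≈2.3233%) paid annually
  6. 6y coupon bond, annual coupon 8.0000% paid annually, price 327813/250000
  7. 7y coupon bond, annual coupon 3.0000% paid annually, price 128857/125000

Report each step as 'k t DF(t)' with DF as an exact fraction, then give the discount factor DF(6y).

step 1 [1y] zero: DF = P = 247/250 ≈ 0.988000
step 2 [2y] bond c/1=1/100: DF=(957967/1000000 − 1/100·(0.988000))/(1+1/100) = 9387/10000 ≈ 0.938700
step 3 [3y] zero: DF = P = 4533/5000 ≈ 0.906600
step 4 [4y] bond c/1=1/40: DF=(396021/400000 − 1/40·(0.988000+0.938700+0.906600))/(1+1/40) = 1121/1250 ≈ 0.896800
step 5 [5y] swap r/1=358/15409: DF=(1 − 358/15409·(0.988000+0.938700+0.906600+0.896800))/(1+358/15409) = 4463/5000 ≈ 0.892600
step 6 [6y] bond c/1=2/25: DF=(327813/250000 − 2/25·(0.988000+0.938700+0.906600+0.896800+0.892600))/(1+2/25) = 8717/10000 ≈ 0.871700
step 7 [7y] bond c/1=3/100: DF=(128857/125000 − 3/100·(0.988000+0.938700+0.906600+0.896800+0.892600+0.871700))/(1+3/100) = 1051/1250 ≈ 0.840800

1 1 247/250
2 2 9387/10000
3 3 4533/5000
4 4 1121/1250
5 5 4463/5000
6 6 8717/10000
7 7 1051/1250
DF(6y) = 8717/10000 ≈ 0.871700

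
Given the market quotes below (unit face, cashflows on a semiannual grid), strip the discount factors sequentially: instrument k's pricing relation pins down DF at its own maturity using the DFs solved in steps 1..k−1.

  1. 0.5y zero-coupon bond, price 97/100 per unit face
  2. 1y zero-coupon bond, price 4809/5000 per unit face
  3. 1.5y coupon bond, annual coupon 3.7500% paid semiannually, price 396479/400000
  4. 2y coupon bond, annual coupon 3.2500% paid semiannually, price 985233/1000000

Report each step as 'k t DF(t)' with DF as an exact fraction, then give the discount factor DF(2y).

1 1/2 97/100
2 1 4809/5000
3 3/2 4687/5000
4 2 2309/2500
DF(2y) = 2309/2500 ≈ 0.923600

step 1 [0.5y] zero: DF = P = 97/100 ≈ 0.970000
step 2 [1y] zero: DF = P = 4809/5000 ≈ 0.961800
step 3 [1.5y] bond c/2=3/160: DF=(396479/400000 − 3/160·(0.970000+0.961800))/(1+3/160) = 4687/5000 ≈ 0.937400
step 4 [2y] bond c/2=13/800: DF=(985233/1000000 − 13/800·(0.970000+0.961800+0.937400))/(1+13/800) = 2309/2500 ≈ 0.923600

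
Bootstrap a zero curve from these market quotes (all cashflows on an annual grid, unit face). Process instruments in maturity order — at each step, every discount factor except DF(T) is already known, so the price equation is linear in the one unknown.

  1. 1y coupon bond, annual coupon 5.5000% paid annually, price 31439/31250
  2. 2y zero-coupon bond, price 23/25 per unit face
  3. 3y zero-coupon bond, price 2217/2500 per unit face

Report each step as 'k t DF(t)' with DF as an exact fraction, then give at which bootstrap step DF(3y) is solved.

1 1 596/625
2 2 23/25
3 3 2217/2500
DF(3y) is solved at step 3

step 1 [1y] bond c/1=11/200: DF=(31439/31250 − 11/200·(0))/(1+11/200) = 596/625 ≈ 0.953600
step 2 [2y] zero: DF = P = 23/25 ≈ 0.920000
step 3 [3y] zero: DF = P = 2217/2500 ≈ 0.886800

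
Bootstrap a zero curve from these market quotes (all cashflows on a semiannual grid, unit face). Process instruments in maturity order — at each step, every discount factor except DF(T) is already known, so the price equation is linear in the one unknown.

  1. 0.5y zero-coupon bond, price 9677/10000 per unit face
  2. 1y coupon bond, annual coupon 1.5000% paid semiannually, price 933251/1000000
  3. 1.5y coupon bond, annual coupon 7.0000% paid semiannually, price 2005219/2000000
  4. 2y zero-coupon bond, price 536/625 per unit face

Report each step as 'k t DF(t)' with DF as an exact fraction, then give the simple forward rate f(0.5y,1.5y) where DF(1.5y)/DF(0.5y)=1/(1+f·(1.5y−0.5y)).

step 1 [0.5y] zero: DF = P = 9677/10000 ≈ 0.967700
step 2 [1y] bond c/2=3/400: DF=(933251/1000000 − 3/400·(0.967700))/(1+3/400) = 9191/10000 ≈ 0.919100
step 3 [1.5y] bond c/2=7/200: DF=(2005219/2000000 − 7/200·(0.967700+0.919100))/(1+7/200) = 9049/10000 ≈ 0.904900
step 4 [2y] zero: DF = P = 536/625 ≈ 0.857600

1 1/2 9677/10000
2 1 9191/10000
3 3/2 9049/10000
4 2 536/625
f(0.5y,1.5y) = ((9677/10000)/(9049/10000) − 1)/(1) = 628/9049 ≈ 6.9400%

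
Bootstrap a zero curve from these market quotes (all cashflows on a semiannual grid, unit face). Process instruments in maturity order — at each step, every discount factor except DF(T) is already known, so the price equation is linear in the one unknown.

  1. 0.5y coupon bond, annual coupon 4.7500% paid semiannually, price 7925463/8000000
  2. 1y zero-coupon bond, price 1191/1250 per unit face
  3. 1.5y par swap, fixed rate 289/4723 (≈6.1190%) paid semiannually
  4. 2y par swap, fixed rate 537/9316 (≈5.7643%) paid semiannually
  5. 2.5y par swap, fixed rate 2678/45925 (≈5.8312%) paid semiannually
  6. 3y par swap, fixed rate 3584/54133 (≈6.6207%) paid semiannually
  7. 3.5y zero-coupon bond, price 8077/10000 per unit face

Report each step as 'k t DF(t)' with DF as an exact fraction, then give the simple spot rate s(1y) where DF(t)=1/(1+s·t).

step 1 [0.5y] bond c/2=19/800: DF=(7925463/8000000 − 19/800·(0))/(1+19/800) = 9677/10000 ≈ 0.967700
step 2 [1y] zero: DF = P = 1191/1250 ≈ 0.952800
step 3 [1.5y] swap r/2=289/9446: DF=(1 − 289/9446·(0.967700+0.952800))/(1+289/9446) = 9133/10000 ≈ 0.913300
step 4 [2y] swap r/2=537/18632: DF=(1 − 537/18632·(0.967700+0.952800+0.913300))/(1+537/18632) = 4463/5000 ≈ 0.892600
step 5 [2.5y] swap r/2=1339/45925: DF=(1 − 1339/45925·(0.967700+0.952800+0.913300+0.892600))/(1+1339/45925) = 8661/10000 ≈ 0.866100
step 6 [3y] swap r/2=1792/54133: DF=(1 − 1792/54133·(0.967700+0.952800+0.913300+0.892600+0.866100))/(1+1792/54133) = 513/625 ≈ 0.820800
step 7 [3.5y] zero: DF = P = 8077/10000 ≈ 0.807700

1 1/2 9677/10000
2 1 1191/1250
3 3/2 9133/10000
4 2 4463/5000
5 5/2 8661/10000
6 3 513/625
7 7/2 8077/10000
s(1y) = (1/(1191/1250) − 1)/(1) = 59/1191 ≈ 4.9538%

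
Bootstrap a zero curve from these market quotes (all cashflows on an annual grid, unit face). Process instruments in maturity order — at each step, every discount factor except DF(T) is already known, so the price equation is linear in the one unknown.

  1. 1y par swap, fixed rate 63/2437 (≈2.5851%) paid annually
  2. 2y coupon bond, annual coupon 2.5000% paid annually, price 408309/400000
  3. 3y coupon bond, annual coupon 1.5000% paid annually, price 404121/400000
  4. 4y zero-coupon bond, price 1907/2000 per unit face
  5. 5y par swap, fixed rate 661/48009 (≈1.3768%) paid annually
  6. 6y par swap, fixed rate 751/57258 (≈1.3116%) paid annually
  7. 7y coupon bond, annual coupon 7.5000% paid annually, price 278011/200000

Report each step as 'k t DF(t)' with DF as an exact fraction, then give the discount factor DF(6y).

1 1 2437/2500
2 2 9721/10000
3 3 4833/5000
4 4 1907/2000
5 5 9339/10000
6 6 9249/10000
7 7 1117/1250
DF(6y) = 9249/10000 ≈ 0.924900

step 1 [1y] swap r/1=63/2437: DF=(1 − 63/2437·(0))/(1+63/2437) = 2437/2500 ≈ 0.974800
step 2 [2y] bond c/1=1/40: DF=(408309/400000 − 1/40·(0.974800))/(1+1/40) = 9721/10000 ≈ 0.972100
step 3 [3y] bond c/1=3/200: DF=(404121/400000 − 3/200·(0.974800+0.972100))/(1+3/200) = 4833/5000 ≈ 0.966600
step 4 [4y] zero: DF = P = 1907/2000 ≈ 0.953500
step 5 [5y] swap r/1=661/48009: DF=(1 − 661/48009·(0.974800+0.972100+0.966600+0.953500))/(1+661/48009) = 9339/10000 ≈ 0.933900
step 6 [6y] swap r/1=751/57258: DF=(1 − 751/57258·(0.974800+0.972100+0.966600+0.953500+0.933900))/(1+751/57258) = 9249/10000 ≈ 0.924900
step 7 [7y] bond c/1=3/40: DF=(278011/200000 − 3/40·(0.974800+0.972100+0.966600+0.953500+0.933900+0.924900))/(1+3/40) = 1117/1250 ≈ 0.893600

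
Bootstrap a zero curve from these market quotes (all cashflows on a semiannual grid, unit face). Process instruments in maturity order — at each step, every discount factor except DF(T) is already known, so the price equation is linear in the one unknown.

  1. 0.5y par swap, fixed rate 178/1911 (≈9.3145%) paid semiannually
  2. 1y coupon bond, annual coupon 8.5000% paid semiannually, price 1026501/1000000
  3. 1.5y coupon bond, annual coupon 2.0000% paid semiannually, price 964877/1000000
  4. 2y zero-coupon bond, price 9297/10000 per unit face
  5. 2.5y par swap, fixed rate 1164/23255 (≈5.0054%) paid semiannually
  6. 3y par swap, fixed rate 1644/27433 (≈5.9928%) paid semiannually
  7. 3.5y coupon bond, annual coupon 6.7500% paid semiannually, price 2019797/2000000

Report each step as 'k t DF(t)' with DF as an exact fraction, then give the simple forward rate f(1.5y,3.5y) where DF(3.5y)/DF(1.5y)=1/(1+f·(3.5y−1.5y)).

1 1/2 1911/2000
2 1 9457/10000
3 3/2 1873/2000
4 2 9297/10000
5 5/2 2209/2500
6 3 2089/2500
7 7/2 3989/5000
f(1.5y,3.5y) = ((1873/2000)/(3989/5000) − 1)/(2) = 1387/15956 ≈ 8.6927%

step 1 [0.5y] swap r/2=89/1911: DF=(1 − 89/1911·(0))/(1+89/1911) = 1911/2000 ≈ 0.955500
step 2 [1y] bond c/2=17/400: DF=(1026501/1000000 − 17/400·(0.955500))/(1+17/400) = 9457/10000 ≈ 0.945700
step 3 [1.5y] bond c/2=1/100: DF=(964877/1000000 − 1/100·(0.955500+0.945700))/(1+1/100) = 1873/2000 ≈ 0.936500
step 4 [2y] zero: DF = P = 9297/10000 ≈ 0.929700
step 5 [2.5y] swap r/2=582/23255: DF=(1 − 582/23255·(0.955500+0.945700+0.936500+0.929700))/(1+582/23255) = 2209/2500 ≈ 0.883600
step 6 [3y] swap r/2=822/27433: DF=(1 − 822/27433·(0.955500+0.945700+0.936500+0.929700+0.883600))/(1+822/27433) = 2089/2500 ≈ 0.835600
step 7 [3.5y] bond c/2=27/800: DF=(2019797/2000000 − 27/800·(0.955500+0.945700+0.936500+0.929700+0.883600+0.835600))/(1+27/800) = 3989/5000 ≈ 0.797800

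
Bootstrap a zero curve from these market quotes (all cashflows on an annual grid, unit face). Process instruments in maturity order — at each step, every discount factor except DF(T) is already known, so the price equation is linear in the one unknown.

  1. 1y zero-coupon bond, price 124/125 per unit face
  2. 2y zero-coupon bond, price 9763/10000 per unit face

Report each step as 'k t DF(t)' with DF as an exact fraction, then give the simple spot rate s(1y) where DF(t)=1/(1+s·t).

1 1 124/125
2 2 9763/10000
s(1y) = (1/(124/125) − 1)/(1) = 1/124 ≈ 0.8065%

step 1 [1y] zero: DF = P = 124/125 ≈ 0.992000
step 2 [2y] zero: DF = P = 9763/10000 ≈ 0.976300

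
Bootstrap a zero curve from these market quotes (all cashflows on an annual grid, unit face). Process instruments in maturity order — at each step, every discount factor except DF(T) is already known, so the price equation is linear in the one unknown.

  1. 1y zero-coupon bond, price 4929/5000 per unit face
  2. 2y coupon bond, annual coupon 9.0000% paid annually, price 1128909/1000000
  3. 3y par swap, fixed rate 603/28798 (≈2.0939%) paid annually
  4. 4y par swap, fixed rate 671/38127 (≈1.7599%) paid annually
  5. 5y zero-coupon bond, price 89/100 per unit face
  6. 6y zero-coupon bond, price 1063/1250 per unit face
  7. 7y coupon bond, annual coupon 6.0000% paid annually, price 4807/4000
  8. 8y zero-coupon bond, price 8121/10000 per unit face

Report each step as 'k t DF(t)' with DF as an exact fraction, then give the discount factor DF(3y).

step 1 [1y] zero: DF = P = 4929/5000 ≈ 0.985800
step 2 [2y] bond c/1=9/100: DF=(1128909/1000000 − 9/100·(0.985800))/(1+9/100) = 9543/10000 ≈ 0.954300
step 3 [3y] swap r/1=603/28798: DF=(1 − 603/28798·(0.985800+0.954300))/(1+603/28798) = 9397/10000 ≈ 0.939700
step 4 [4y] swap r/1=671/38127: DF=(1 − 671/38127·(0.985800+0.954300+0.939700))/(1+671/38127) = 9329/10000 ≈ 0.932900
step 5 [5y] zero: DF = P = 89/100 ≈ 0.890000
step 6 [6y] zero: DF = P = 1063/1250 ≈ 0.850400
step 7 [7y] bond c/1=3/50: DF=(4807/4000 − 3/50·(0.985800+0.954300+0.939700+0.932900+0.890000+0.850400))/(1+3/50) = 4097/5000 ≈ 0.819400
step 8 [8y] zero: DF = P = 8121/10000 ≈ 0.812100

1 1 4929/5000
2 2 9543/10000
3 3 9397/10000
4 4 9329/10000
5 5 89/100
6 6 1063/1250
7 7 4097/5000
8 8 8121/10000
DF(3y) = 9397/10000 ≈ 0.939700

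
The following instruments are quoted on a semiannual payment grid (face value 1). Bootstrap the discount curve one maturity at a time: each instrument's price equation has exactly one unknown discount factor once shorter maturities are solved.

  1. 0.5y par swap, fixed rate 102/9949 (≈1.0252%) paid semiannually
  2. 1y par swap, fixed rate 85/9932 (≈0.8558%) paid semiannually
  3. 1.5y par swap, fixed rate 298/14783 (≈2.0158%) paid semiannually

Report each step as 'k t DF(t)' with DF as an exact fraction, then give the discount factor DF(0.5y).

1 1/2 9949/10000
2 1 1983/2000
3 3/2 4851/5000
DF(0.5y) = 9949/10000 ≈ 0.994900

step 1 [0.5y] swap r/2=51/9949: DF=(1 − 51/9949·(0))/(1+51/9949) = 9949/10000 ≈ 0.994900
step 2 [1y] swap r/2=85/19864: DF=(1 − 85/19864·(0.994900))/(1+85/19864) = 1983/2000 ≈ 0.991500
step 3 [1.5y] swap r/2=149/14783: DF=(1 − 149/14783·(0.994900+0.991500))/(1+149/14783) = 4851/5000 ≈ 0.970200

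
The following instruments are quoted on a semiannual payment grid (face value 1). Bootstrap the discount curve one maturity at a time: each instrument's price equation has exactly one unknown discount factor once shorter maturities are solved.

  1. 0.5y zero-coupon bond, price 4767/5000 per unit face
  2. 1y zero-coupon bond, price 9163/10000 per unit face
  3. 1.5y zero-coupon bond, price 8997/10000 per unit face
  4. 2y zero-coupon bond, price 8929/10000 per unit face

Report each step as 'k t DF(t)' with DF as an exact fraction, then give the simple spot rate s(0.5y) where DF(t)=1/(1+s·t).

1 1/2 4767/5000
2 1 9163/10000
3 3/2 8997/10000
4 2 8929/10000
s(0.5y) = (1/(4767/5000) − 1)/(1/2) = 466/4767 ≈ 9.7755%

step 1 [0.5y] zero: DF = P = 4767/5000 ≈ 0.953400
step 2 [1y] zero: DF = P = 9163/10000 ≈ 0.916300
step 3 [1.5y] zero: DF = P = 8997/10000 ≈ 0.899700
step 4 [2y] zero: DF = P = 8929/10000 ≈ 0.892900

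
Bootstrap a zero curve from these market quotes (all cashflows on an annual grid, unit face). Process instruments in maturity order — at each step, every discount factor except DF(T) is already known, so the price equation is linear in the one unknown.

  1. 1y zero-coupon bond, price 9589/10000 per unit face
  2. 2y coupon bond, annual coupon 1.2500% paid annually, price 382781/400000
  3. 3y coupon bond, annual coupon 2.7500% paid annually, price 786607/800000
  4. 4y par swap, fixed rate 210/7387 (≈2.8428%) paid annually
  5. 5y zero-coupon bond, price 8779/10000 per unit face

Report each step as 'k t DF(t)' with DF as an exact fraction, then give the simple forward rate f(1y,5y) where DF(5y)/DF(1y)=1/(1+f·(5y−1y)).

1 1 9589/10000
2 2 9333/10000
3 3 9063/10000
4 4 179/200
5 5 8779/10000
f(1y,5y) = ((9589/10000)/(8779/10000) − 1)/(4) = 405/17558 ≈ 2.3066%

step 1 [1y] zero: DF = P = 9589/10000 ≈ 0.958900
step 2 [2y] bond c/1=1/80: DF=(382781/400000 − 1/80·(0.958900))/(1+1/80) = 9333/10000 ≈ 0.933300
step 3 [3y] bond c/1=11/400: DF=(786607/800000 − 11/400·(0.958900+0.933300))/(1+11/400) = 9063/10000 ≈ 0.906300
step 4 [4y] swap r/1=210/7387: DF=(1 − 210/7387·(0.958900+0.933300+0.906300))/(1+210/7387) = 179/200 ≈ 0.895000
step 5 [5y] zero: DF = P = 8779/10000 ≈ 0.877900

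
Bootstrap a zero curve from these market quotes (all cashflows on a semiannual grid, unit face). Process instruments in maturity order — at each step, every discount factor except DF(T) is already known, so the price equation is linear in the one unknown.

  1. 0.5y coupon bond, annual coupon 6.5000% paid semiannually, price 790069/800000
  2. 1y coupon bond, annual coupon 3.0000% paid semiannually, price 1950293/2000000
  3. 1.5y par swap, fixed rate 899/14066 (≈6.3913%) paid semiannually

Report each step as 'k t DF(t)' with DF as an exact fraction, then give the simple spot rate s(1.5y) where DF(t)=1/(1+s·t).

step 1 [0.5y] bond c/2=13/400: DF=(790069/800000 − 13/400·(0))/(1+13/400) = 1913/2000 ≈ 0.956500
step 2 [1y] bond c/2=3/200: DF=(1950293/2000000 − 3/200·(0.956500))/(1+3/200) = 4733/5000 ≈ 0.946600
step 3 [1.5y] swap r/2=899/28132: DF=(1 − 899/28132·(0.956500+0.946600))/(1+899/28132) = 9101/10000 ≈ 0.910100

1 1/2 1913/2000
2 1 4733/5000
3 3/2 9101/10000
s(1.5y) = (1/(9101/10000) − 1)/(3/2) = 1798/27303 ≈ 6.5854%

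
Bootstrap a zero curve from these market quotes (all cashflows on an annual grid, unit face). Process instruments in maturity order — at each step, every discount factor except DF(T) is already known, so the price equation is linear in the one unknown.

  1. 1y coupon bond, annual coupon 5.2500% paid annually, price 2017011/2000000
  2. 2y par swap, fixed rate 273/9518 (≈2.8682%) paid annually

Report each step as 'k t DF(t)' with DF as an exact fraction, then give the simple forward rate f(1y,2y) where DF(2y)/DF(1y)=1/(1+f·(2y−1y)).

step 1 [1y] bond c/1=21/400: DF=(2017011/2000000 − 21/400·(0))/(1+21/400) = 4791/5000 ≈ 0.958200
step 2 [2y] swap r/1=273/9518: DF=(1 − 273/9518·(0.958200))/(1+273/9518) = 4727/5000 ≈ 0.945400

1 1 4791/5000
2 2 4727/5000
f(1y,2y) = ((4791/5000)/(4727/5000) − 1)/(1) = 64/4727 ≈ 1.3539%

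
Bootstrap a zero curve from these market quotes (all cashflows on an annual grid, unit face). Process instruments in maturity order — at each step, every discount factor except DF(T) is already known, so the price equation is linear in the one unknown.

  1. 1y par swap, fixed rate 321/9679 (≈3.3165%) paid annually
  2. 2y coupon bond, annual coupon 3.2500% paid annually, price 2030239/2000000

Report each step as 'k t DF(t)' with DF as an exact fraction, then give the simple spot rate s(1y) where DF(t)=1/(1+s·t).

step 1 [1y] swap r/1=321/9679: DF=(1 − 321/9679·(0))/(1+321/9679) = 9679/10000 ≈ 0.967900
step 2 [2y] bond c/1=13/400: DF=(2030239/2000000 − 13/400·(0.967900))/(1+13/400) = 9527/10000 ≈ 0.952700

1 1 9679/10000
2 2 9527/10000
s(1y) = (1/(9679/10000) − 1)/(1) = 321/9679 ≈ 3.3165%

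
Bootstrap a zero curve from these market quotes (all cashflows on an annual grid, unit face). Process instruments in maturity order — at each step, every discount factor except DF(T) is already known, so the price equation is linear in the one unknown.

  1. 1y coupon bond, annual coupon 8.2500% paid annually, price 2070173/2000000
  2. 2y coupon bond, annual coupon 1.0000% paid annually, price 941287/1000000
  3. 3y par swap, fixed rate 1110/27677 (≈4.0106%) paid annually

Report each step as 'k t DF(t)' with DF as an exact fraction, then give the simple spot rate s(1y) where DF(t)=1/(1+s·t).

step 1 [1y] bond c/1=33/400: DF=(2070173/2000000 − 33/400·(0))/(1+33/400) = 4781/5000 ≈ 0.956200
step 2 [2y] bond c/1=1/100: DF=(941287/1000000 − 1/100·(0.956200))/(1+1/100) = 369/400 ≈ 0.922500
step 3 [3y] swap r/1=1110/27677: DF=(1 − 1110/27677·(0.956200+0.922500))/(1+1110/27677) = 889/1000 ≈ 0.889000

1 1 4781/5000
2 2 369/400
3 3 889/1000
s(1y) = (1/(4781/5000) − 1)/(1) = 219/4781 ≈ 4.5806%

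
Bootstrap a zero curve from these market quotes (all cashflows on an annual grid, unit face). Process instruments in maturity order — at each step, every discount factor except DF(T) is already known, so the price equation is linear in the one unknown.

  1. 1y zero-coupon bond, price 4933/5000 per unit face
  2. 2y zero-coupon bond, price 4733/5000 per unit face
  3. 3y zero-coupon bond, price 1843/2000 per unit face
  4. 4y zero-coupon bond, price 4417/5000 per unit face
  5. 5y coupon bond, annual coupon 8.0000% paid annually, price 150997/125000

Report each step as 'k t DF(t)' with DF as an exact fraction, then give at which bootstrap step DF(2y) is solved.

1 1 4933/5000
2 2 4733/5000
3 3 1843/2000
4 4 4417/5000
5 5 526/625
DF(2y) is solved at step 2

step 1 [1y] zero: DF = P = 4933/5000 ≈ 0.986600
step 2 [2y] zero: DF = P = 4733/5000 ≈ 0.946600
step 3 [3y] zero: DF = P = 1843/2000 ≈ 0.921500
step 4 [4y] zero: DF = P = 4417/5000 ≈ 0.883400
step 5 [5y] bond c/1=2/25: DF=(150997/125000 − 2/25·(0.986600+0.946600+0.921500+0.883400))/(1+2/25) = 526/625 ≈ 0.841600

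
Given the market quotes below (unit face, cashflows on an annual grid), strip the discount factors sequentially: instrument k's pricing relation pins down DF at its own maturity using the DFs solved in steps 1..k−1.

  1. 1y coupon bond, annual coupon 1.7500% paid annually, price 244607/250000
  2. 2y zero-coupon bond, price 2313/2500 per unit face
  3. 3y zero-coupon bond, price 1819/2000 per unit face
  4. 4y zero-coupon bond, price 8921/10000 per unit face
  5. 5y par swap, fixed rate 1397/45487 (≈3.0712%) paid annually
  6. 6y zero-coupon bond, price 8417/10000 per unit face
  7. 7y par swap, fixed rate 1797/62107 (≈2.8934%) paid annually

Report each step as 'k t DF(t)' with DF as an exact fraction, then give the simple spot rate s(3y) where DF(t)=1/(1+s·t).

1 1 601/625
2 2 2313/2500
3 3 1819/2000
4 4 8921/10000
5 5 8603/10000
6 6 8417/10000
7 7 8203/10000
s(3y) = (1/(1819/2000) − 1)/(3) = 181/5457 ≈ 3.3168%

step 1 [1y] bond c/1=7/400: DF=(244607/250000 − 7/400·(0))/(1+7/400) = 601/625 ≈ 0.961600
step 2 [2y] zero: DF = P = 2313/2500 ≈ 0.925200
step 3 [3y] zero: DF = P = 1819/2000 ≈ 0.909500
step 4 [4y] zero: DF = P = 8921/10000 ≈ 0.892100
step 5 [5y] swap r/1=1397/45487: DF=(1 − 1397/45487·(0.961600+0.925200+0.909500+0.892100))/(1+1397/45487) = 8603/10000 ≈ 0.860300
step 6 [6y] zero: DF = P = 8417/10000 ≈ 0.841700
step 7 [7y] swap r/1=1797/62107: DF=(1 − 1797/62107·(0.961600+0.925200+0.909500+0.892100+0.860300+0.841700))/(1+1797/62107) = 8203/10000 ≈ 0.820300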